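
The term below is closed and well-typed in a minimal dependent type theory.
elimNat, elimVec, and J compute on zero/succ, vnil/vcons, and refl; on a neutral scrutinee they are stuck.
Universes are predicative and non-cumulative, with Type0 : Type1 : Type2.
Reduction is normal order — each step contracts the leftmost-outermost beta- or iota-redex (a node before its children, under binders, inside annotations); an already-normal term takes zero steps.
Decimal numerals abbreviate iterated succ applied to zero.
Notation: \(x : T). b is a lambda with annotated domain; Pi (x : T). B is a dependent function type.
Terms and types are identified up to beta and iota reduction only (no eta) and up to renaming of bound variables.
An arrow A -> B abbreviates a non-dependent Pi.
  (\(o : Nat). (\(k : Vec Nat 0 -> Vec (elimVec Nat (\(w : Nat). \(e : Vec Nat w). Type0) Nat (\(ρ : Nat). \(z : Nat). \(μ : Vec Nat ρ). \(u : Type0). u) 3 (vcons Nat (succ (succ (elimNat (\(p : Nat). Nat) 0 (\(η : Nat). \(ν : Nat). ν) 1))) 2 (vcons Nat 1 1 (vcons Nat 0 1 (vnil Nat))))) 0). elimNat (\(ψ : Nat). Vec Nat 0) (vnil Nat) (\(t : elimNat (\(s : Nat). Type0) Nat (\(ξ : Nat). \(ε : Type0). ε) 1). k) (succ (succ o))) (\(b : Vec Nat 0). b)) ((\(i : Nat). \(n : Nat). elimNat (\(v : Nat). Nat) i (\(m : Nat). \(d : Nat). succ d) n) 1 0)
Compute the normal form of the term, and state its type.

resulting normal form:
  vnil Nat
type:
  Vec Nat 0


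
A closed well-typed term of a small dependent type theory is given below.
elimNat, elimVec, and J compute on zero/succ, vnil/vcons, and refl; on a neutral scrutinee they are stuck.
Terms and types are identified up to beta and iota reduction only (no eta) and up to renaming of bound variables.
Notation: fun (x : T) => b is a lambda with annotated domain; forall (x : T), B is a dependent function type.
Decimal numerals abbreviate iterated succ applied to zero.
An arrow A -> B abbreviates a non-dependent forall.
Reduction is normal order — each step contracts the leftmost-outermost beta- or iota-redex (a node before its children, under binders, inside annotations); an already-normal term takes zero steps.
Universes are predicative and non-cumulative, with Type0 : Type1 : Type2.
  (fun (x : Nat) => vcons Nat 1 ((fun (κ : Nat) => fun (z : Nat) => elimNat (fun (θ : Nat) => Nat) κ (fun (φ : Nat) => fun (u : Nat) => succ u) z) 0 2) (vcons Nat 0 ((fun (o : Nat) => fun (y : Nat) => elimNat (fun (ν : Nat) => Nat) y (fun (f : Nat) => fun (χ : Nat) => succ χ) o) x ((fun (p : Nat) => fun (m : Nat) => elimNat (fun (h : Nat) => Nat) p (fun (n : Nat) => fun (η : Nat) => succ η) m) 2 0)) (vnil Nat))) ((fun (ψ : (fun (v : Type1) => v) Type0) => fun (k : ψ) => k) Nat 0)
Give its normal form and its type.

resulting normal form:
  vcons Nat 1 2 (vcons Nat 0 2 (vnil Nat))
the term's type:
  Vec Nat 2
observation: reduction starts at a beta-redex, and 18 normal-order steps reach the normal form.


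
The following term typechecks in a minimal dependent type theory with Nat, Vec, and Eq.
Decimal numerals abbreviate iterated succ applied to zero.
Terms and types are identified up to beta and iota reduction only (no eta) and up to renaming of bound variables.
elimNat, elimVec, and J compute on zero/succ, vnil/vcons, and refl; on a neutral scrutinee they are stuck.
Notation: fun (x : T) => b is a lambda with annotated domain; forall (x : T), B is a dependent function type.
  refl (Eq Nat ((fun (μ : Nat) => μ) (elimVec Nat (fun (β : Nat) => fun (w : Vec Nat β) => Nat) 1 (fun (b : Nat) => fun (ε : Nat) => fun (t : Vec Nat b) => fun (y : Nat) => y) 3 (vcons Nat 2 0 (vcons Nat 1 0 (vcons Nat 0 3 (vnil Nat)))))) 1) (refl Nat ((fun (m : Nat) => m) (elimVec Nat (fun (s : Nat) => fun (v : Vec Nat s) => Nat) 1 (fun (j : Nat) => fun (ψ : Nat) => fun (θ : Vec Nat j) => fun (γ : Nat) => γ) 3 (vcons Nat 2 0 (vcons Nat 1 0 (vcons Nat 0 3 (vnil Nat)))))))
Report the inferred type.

type:
  Eq (Eq Nat 1 1) (refl Nat 1) (refl Nat 1)


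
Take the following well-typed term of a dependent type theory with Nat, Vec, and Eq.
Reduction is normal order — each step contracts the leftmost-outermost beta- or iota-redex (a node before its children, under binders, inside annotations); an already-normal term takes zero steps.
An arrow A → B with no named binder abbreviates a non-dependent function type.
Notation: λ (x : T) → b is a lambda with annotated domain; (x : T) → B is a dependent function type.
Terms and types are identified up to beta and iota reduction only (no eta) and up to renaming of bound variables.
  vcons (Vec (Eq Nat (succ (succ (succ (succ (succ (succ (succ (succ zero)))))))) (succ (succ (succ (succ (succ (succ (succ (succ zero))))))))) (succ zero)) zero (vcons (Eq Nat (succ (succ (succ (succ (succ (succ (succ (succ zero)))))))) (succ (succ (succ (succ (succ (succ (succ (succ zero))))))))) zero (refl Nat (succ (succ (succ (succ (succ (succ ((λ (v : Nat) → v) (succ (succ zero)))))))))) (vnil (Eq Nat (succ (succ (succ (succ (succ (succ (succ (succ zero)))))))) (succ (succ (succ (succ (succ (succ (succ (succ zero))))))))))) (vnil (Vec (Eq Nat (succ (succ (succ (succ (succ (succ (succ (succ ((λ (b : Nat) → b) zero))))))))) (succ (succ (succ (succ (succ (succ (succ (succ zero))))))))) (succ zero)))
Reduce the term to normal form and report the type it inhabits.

reduced normal form:
  vcons (Vec (Eq Nat (succ (succ (succ (succ (succ (succ (succ (succ zero)))))))) (succ (succ (succ (succ (succ (succ (succ (succ zero))))))))) (succ zero)) zero (vcons (Eq Nat (succ (succ (succ (succ (succ (succ (succ (succ zero)))))))) (succ (succ (succ (succ (succ (succ (succ (succ zero))))))))) zero (refl Nat (succ (succ (succ (succ (succ (succ (succ (succ zero))))))))) (vnil (Eq Nat (succ (succ (succ (succ (succ (succ (succ (succ zero)))))))) (succ (succ (succ (succ (succ (succ (succ (succ zero))))))))))) (vnil (Vec (Eq Nat (succ (succ (succ (succ (succ (succ (succ (succ zero)))))))) (succ (succ (succ (succ (succ (succ (succ (succ zero))))))))) (succ zero)))
inferred type:
  Vec (Vec (Eq Nat (succ (succ (succ (succ (succ (succ (succ (succ zero)))))))) (succ (succ (succ (succ (succ (succ (succ (succ zero))))))))) (succ zero)) (succ zero)


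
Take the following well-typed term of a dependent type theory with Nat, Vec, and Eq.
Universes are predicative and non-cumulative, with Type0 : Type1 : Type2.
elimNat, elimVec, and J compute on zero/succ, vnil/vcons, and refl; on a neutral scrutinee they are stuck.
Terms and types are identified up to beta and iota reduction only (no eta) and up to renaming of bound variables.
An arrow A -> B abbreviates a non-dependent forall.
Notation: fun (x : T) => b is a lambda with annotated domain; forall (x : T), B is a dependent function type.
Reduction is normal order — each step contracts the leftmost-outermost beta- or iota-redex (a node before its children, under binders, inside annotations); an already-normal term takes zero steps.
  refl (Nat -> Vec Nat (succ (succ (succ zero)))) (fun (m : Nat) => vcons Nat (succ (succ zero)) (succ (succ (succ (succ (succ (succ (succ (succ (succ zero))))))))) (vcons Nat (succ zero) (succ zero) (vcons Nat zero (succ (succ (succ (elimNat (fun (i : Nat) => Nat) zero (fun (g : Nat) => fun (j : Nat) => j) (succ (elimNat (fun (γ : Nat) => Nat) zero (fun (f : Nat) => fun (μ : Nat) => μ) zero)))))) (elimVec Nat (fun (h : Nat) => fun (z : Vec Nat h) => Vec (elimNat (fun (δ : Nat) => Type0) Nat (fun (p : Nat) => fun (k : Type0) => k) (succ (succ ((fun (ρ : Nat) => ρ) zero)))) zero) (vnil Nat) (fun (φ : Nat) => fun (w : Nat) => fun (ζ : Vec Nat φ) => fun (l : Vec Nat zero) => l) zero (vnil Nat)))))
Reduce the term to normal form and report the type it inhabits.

reduced normal form:
  refl (Nat -> Vec Nat (succ (succ (succ zero)))) (fun (m : Nat) => vcons Nat (succ (succ zero)) (succ (succ (succ (succ (succ (succ (succ (succ (succ zero))))))))) (vcons Nat (succ zero) (succ zero) (vcons Nat zero (succ (succ (succ zero))) (vnil Nat))))
the term's type:
  Eq (Nat -> Vec Nat (succ (succ (succ zero)))) (fun (m : Nat) => vcons Nat (succ (succ zero)) (succ (succ (succ (succ (succ (succ (succ (succ (succ zero))))))))) (vcons Nat (succ zero) (succ zero) (vcons Nat zero (succ (succ (succ zero))) (vnil Nat)))) (fun (i : Nat) => vcons Nat (succ (succ zero)) (succ (succ (succ (succ (succ (succ (succ (succ (succ zero))))))))) (vcons Nat (succ zero) (succ zero) (vcons Nat zero (succ (succ (succ zero))) (vnil Nat))))
observation: the leftmost-outermost redex is an elimNat iota-redex, and normalization takes 6 steps.


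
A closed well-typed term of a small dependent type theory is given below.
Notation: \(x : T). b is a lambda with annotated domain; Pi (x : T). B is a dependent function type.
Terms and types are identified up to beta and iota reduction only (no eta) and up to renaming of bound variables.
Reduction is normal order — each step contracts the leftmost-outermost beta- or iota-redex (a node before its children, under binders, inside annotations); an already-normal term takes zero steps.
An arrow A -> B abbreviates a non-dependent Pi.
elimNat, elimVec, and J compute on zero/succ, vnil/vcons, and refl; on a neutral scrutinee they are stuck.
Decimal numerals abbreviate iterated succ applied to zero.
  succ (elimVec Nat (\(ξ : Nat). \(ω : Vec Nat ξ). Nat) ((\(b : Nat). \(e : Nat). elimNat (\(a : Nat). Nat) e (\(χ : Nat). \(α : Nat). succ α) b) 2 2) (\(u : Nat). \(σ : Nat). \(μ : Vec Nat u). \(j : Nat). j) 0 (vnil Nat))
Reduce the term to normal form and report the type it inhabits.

normal form:
  5
inferred type:
  Nat


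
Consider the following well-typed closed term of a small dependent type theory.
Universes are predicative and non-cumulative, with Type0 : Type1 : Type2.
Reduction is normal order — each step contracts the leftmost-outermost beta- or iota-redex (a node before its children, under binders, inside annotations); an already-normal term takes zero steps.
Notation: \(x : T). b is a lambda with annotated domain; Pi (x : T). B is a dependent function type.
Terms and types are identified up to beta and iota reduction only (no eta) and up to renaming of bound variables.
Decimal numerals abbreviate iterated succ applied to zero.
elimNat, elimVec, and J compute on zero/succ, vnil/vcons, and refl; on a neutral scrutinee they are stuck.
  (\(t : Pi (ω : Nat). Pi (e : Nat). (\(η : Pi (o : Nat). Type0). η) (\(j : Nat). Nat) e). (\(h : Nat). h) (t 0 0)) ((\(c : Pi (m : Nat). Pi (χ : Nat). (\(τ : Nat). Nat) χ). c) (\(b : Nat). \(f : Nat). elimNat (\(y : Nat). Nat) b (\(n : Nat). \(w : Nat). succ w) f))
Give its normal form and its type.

reduced normal form:
  0
the term's type:
  Nat


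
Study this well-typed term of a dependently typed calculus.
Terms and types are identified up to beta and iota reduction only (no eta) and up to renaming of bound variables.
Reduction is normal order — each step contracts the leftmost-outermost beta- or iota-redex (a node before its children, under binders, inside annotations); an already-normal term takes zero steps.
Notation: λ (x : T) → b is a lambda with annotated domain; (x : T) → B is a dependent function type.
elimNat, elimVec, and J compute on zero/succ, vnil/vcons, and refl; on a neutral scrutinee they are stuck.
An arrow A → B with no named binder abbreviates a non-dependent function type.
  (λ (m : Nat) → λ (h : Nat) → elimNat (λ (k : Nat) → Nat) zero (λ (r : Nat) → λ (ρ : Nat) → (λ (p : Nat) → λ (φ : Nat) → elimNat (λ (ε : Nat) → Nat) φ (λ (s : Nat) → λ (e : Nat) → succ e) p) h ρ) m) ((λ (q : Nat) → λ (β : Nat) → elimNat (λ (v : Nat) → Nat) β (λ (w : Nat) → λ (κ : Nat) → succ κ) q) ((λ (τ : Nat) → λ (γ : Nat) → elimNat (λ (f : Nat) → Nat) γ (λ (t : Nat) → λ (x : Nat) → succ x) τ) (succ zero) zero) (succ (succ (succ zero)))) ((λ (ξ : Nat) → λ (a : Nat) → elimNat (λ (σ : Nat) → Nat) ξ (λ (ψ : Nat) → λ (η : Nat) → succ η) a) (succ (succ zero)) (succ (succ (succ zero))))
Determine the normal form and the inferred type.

reduced normal form:
  succ (succ (succ (succ (succ (succ (succ (succ (succ (succ (succ (succ (succ (succ (succ (succ (succ (succ (succ (succ zero)))))))))))))))))))
inferred type:
  Nat
observation: reduction starts at a beta-redex, and 57 normal-order steps reach the normal form.


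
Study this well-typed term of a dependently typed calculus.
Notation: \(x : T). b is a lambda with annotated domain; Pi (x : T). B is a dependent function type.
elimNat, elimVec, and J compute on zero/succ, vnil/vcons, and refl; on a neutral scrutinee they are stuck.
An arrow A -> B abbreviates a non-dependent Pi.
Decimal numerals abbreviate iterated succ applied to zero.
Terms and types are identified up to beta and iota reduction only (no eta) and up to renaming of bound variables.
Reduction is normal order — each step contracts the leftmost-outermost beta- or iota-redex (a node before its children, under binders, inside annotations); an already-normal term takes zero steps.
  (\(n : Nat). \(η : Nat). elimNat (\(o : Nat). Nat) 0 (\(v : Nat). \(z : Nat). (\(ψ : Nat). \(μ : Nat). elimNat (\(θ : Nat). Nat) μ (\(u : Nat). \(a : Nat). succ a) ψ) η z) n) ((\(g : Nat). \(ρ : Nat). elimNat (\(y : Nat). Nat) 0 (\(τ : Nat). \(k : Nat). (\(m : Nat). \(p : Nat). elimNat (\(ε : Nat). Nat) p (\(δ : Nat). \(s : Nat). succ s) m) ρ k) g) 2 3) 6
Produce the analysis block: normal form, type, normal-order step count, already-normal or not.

reduced normal form:
  36
inferred type:
  Nat
normal-order step count: 75
already normal: no
first contracted redex: a beta-redex


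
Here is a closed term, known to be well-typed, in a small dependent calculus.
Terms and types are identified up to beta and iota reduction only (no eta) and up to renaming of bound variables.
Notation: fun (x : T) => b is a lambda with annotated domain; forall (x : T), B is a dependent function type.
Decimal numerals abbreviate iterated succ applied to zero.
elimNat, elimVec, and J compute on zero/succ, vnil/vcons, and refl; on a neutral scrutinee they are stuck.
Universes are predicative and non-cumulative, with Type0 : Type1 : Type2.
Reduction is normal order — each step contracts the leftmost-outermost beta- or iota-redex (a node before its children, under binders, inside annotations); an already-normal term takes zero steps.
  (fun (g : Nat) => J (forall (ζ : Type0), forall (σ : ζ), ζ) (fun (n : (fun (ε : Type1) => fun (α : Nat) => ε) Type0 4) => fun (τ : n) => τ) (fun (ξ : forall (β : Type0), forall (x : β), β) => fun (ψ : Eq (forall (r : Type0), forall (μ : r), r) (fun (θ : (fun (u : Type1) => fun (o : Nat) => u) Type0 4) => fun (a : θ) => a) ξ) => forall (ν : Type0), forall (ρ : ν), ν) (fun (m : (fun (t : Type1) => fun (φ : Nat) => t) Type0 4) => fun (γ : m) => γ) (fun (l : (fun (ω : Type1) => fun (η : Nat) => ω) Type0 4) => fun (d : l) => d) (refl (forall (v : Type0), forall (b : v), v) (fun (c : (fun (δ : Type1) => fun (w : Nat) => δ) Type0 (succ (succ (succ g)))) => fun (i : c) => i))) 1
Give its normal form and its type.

normal form:
  fun (g : Type0) => fun (ζ : g) => ζ
type:
  forall (g : Type0), forall (ζ : g), g
observation: reduction starts at a beta-redex, and 4 normal-order steps reach the normal form.


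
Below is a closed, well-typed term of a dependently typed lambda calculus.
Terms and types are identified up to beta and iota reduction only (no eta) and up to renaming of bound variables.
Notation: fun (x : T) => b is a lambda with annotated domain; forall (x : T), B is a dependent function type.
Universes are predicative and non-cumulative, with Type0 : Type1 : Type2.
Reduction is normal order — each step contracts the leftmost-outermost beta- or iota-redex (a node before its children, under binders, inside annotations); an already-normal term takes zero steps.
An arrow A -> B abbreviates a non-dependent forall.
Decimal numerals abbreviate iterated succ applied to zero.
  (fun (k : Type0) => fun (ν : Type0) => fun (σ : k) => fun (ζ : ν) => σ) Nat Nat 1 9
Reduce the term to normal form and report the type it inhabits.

reduced normal form:
  1
the term's type:
  Nat
observation: 4 normal-order steps separate the term from its normal form.


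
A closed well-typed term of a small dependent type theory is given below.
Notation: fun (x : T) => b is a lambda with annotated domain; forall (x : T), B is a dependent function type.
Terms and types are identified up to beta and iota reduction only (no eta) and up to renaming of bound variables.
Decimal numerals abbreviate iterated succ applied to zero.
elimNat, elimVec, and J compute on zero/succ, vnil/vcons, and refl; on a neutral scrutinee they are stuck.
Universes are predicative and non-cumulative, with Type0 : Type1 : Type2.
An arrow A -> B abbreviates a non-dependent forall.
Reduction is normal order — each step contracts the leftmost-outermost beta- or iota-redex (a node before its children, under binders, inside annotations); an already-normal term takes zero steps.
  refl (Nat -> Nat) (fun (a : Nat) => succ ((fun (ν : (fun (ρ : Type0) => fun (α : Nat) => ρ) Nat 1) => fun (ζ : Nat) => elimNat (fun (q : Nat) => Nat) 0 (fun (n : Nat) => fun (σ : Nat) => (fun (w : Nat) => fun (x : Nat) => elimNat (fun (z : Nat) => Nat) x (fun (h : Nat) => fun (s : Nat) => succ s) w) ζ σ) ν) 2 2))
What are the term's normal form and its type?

resulting normal form:
  refl (Nat -> Nat) (fun (a : Nat) => 5)
type:
  Eq (Nat -> Nat) (fun (a : Nat) => 5) (fun (ν : Nat) => 5)


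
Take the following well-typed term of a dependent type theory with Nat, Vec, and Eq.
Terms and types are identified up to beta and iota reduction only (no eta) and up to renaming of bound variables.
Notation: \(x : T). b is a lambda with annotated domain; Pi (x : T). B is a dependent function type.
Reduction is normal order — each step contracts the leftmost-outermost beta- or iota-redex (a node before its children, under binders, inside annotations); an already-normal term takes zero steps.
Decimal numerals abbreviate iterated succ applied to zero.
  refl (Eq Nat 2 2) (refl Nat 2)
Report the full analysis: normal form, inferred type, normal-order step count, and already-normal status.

resulting normal form:
  refl (Eq Nat 2 2) (refl Nat 2)
inferred type:
  Eq (Eq Nat 2 2) (refl Nat 2) (refl Nat 2)
steps to reach normal form (normal order): 0
term was already normal: yes


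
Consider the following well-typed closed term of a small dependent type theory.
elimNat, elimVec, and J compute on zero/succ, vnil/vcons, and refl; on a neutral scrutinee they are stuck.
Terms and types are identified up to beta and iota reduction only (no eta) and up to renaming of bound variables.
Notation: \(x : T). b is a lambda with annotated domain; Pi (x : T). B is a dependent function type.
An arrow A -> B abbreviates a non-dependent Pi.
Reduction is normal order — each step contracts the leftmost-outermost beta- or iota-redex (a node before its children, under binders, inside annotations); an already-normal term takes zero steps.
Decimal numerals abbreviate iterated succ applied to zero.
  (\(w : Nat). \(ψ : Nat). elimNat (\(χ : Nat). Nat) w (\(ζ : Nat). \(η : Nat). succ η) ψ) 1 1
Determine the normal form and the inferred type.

reduced normal form:
  2
the term's type:
  Nat


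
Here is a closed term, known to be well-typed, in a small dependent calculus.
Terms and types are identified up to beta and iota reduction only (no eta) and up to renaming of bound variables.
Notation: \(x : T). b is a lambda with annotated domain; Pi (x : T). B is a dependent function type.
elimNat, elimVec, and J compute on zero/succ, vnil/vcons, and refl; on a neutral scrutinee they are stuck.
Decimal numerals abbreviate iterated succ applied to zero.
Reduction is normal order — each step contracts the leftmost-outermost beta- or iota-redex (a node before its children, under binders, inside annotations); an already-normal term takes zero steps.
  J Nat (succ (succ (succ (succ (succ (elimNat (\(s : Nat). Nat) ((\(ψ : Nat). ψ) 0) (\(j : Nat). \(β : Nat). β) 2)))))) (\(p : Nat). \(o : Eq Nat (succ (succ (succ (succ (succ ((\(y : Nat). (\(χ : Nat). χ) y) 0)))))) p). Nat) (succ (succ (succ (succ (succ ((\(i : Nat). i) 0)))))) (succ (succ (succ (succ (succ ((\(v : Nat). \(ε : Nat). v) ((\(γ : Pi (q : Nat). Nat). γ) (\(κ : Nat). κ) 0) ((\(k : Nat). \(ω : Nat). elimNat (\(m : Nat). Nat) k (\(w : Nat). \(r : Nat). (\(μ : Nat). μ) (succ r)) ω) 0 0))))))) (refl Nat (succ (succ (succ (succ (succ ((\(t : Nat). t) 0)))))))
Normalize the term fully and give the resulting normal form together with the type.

resulting normal form:
  5
the term's type:
  Nat
observation: normalization takes exactly 2 steps under the normal-order strategy.


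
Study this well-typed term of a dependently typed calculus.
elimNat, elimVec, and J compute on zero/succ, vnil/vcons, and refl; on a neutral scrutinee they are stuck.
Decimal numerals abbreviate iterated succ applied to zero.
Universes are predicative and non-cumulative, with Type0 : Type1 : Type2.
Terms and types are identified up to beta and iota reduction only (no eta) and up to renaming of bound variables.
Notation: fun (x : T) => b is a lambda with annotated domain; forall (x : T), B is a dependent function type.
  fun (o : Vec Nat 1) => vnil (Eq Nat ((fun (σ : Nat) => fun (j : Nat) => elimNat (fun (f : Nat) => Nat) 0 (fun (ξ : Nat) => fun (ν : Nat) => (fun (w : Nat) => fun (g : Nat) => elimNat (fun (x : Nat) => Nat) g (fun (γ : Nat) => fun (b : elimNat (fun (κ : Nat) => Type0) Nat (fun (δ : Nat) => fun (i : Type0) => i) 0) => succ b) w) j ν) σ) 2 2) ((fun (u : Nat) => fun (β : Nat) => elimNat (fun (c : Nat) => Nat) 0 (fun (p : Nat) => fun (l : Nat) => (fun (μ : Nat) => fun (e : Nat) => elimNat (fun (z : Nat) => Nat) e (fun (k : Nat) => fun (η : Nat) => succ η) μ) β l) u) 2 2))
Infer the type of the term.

the term's type:
  forall (o : Vec Nat 1), Vec (Eq Nat 4 4) 0


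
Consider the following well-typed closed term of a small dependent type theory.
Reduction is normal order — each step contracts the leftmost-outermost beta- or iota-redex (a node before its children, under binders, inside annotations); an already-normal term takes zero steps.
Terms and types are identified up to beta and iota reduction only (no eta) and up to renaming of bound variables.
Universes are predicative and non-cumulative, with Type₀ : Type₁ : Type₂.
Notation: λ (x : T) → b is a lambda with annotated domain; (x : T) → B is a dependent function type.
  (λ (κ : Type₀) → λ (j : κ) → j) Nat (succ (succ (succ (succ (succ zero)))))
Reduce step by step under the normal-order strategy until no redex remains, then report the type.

reduction (normal order):
  (λ (κ : Type₀) → λ (j : κ) → j) Nat (succ (succ (succ (succ (succ zero)))))
  ~> (λ (κ : Nat) → κ) (succ (succ (succ (succ (succ zero)))))
  ~> succ (succ (succ (succ (succ zero))))
type:
  Nat


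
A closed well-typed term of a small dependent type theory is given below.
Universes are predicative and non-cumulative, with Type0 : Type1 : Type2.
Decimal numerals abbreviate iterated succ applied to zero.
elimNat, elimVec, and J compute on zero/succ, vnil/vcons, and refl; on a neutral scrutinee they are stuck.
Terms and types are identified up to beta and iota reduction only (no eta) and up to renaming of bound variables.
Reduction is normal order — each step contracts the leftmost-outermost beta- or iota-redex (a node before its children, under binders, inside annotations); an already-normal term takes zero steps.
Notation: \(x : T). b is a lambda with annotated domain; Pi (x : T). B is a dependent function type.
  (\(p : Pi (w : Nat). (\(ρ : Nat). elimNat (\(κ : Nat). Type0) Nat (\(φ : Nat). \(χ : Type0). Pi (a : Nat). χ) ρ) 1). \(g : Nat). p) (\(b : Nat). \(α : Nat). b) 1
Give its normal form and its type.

reduced normal form:
  \(p : Nat). \(w : Nat). p
type:
  Pi (p : Nat). Pi (w : Nat). Nat


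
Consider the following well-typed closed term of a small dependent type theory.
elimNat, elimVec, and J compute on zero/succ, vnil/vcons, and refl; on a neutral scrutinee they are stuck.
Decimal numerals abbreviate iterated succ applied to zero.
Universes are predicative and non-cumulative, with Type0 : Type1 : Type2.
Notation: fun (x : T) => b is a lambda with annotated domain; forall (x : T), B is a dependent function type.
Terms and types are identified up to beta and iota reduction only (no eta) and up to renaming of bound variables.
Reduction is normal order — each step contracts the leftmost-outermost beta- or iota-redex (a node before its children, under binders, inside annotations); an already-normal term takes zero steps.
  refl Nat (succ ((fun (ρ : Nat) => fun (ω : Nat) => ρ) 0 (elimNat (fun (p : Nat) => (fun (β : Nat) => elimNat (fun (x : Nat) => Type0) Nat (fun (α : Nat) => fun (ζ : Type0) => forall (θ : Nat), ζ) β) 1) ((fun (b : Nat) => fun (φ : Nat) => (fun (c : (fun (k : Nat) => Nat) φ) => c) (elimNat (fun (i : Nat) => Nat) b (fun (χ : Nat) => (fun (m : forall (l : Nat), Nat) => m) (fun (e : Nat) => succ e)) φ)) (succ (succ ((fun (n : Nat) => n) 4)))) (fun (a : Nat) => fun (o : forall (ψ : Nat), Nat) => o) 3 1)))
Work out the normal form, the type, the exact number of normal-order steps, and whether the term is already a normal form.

reduced normal form:
  refl Nat 1
the term's type:
  Eq Nat 1 1
reduction steps (normal order): 2
already normal: no
first contracted redex: a beta-redex


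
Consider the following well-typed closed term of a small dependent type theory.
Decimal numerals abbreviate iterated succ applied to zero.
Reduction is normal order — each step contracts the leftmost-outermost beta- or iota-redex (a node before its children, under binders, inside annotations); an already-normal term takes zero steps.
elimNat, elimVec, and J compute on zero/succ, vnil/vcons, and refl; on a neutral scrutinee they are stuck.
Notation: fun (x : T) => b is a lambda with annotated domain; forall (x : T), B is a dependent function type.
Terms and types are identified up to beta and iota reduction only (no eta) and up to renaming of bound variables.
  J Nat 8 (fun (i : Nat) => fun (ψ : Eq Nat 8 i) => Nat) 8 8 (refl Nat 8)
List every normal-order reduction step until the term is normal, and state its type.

normal-order reduction:
  J Nat 8 (fun (i : Nat) => fun (ψ : Eq Nat 8 i) => Nat) 8 8 (refl Nat 8)
  ~> 8
the term's type:
  Nat


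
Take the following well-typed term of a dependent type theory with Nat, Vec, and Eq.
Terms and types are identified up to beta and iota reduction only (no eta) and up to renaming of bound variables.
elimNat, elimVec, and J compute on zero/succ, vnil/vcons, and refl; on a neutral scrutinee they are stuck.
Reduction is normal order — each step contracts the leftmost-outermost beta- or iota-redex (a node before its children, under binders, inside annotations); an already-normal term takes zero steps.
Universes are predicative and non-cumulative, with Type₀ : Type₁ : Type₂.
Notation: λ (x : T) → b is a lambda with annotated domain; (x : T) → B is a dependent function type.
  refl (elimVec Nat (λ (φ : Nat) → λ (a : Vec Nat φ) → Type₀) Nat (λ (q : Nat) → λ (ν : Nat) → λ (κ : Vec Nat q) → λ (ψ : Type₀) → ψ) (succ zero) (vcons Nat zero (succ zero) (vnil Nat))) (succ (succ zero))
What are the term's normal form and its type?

normal form:
  refl Nat (succ (succ zero))
inferred type:
  Eq Nat (succ (succ zero)) (succ (succ zero))
observation: contracting an elimVec iota-redex first, the term normalizes in 6 steps.


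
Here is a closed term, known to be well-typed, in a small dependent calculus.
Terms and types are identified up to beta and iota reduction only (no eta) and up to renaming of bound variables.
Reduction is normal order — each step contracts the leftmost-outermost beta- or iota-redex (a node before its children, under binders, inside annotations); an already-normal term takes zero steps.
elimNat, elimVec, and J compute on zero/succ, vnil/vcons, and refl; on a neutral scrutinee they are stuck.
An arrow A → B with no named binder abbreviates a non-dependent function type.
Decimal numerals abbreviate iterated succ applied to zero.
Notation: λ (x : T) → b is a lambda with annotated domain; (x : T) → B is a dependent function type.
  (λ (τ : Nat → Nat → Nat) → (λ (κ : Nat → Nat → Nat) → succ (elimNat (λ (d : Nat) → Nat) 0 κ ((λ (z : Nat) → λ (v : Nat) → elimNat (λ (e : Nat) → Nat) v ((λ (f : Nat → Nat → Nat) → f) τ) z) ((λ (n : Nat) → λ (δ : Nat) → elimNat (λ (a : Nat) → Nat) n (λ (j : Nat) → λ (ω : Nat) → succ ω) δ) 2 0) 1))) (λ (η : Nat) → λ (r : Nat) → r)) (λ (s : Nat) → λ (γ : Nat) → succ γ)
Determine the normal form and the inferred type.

normal form:
  1
inferred type:
  Nat
observation: the term reaches its normal form after 25 normal-order steps.


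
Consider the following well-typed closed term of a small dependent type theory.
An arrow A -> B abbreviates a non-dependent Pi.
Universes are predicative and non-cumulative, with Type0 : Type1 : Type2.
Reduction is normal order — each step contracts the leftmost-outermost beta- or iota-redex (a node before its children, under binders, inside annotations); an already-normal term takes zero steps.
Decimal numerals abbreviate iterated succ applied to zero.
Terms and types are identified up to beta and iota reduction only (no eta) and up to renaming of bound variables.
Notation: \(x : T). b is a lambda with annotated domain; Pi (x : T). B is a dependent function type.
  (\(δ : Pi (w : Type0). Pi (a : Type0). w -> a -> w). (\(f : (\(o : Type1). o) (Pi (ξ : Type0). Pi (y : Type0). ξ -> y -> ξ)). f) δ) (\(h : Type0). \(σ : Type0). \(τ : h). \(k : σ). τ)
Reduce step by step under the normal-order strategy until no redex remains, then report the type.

reduction (normal order):
  (\(δ : Pi (w : Type0). Pi (a : Type0). w -> a -> w). (\(f : (\(o : Type1). o) (Pi (ξ : Type0). Pi (y : Type0). ξ -> y -> ξ)). f) δ) (\(h : Type0). \(σ : Type0). \(τ : h). \(k : σ). τ)
  ~> (\(δ : (\(w : Type1). w) (Pi (a : Type0). Pi (f : Type0). a -> f -> a)). δ) (\(o : Type0). \(ξ : Type0). \(y : o). \(h : ξ). y)
  ~> \(δ : Type0). \(w : Type0). \(a : δ). \(f : w). a
inferred type:
  Pi (δ : Type0). Pi (w : Type0). δ -> w -> δ


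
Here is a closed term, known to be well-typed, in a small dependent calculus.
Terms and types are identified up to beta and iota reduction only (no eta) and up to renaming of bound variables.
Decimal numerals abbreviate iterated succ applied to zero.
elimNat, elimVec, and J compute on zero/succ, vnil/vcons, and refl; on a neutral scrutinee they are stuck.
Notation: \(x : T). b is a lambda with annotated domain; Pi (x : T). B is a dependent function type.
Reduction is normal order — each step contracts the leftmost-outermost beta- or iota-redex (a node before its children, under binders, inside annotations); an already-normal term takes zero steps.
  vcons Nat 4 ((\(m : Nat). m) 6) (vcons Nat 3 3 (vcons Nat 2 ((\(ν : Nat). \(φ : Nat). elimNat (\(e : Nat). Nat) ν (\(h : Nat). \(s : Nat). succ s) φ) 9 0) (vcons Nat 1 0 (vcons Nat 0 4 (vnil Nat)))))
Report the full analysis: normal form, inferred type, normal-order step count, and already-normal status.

normal form:
  vcons Nat 4 6 (vcons Nat 3 3 (vcons Nat 2 9 (vcons Nat 1 0 (vcons Nat 0 4 (vnil Nat)))))
inferred type:
  Vec Nat 5
steps to reach normal form (normal order): 4
already normal: no
first redex: a beta-redex


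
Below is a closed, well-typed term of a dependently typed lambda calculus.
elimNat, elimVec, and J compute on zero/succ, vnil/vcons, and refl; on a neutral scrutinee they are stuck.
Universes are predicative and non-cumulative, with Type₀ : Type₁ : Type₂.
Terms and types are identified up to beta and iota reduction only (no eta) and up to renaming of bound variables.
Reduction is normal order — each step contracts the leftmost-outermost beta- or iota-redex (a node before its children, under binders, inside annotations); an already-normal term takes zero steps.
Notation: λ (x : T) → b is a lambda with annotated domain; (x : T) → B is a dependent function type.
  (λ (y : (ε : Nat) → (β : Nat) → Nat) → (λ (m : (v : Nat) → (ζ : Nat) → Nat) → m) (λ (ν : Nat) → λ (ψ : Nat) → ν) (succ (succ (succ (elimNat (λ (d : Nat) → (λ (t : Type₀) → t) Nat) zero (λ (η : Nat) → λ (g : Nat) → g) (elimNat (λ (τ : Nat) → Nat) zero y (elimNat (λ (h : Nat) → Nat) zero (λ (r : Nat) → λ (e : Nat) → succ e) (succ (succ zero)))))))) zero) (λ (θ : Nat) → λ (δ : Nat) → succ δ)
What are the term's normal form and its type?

reduced normal form:
  succ (succ (succ zero))
the term's type:
  Nat
observation: contracting a beta-redex first, the term normalizes in 26 steps.


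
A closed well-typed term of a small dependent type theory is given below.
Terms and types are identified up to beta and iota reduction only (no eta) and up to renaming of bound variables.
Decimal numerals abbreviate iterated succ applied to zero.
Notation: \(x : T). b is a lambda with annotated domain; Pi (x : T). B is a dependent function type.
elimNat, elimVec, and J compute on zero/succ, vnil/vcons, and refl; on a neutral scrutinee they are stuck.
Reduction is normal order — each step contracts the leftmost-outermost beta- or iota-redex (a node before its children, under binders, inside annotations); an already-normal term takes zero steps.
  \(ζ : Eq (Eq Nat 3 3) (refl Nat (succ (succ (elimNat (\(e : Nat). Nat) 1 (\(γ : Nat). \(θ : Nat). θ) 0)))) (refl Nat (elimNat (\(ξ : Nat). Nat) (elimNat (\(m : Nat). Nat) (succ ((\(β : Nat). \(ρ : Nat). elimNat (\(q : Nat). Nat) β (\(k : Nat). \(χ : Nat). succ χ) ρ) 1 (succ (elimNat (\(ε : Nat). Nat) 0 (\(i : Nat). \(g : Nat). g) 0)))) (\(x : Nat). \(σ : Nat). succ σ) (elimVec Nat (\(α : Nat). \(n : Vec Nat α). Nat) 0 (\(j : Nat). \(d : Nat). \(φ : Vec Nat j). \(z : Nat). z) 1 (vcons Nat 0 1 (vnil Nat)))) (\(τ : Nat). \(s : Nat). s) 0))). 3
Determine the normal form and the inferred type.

reduced normal form:
  \(ζ : Eq (Eq Nat 3 3) (refl Nat 3) (refl Nat 3)). 3
inferred type:
  Pi (ζ : Eq (Eq Nat 3 3) (refl Nat 3) (refl Nat 3)). Nat
observation: the term reaches its normal form after 16 normal-order steps.


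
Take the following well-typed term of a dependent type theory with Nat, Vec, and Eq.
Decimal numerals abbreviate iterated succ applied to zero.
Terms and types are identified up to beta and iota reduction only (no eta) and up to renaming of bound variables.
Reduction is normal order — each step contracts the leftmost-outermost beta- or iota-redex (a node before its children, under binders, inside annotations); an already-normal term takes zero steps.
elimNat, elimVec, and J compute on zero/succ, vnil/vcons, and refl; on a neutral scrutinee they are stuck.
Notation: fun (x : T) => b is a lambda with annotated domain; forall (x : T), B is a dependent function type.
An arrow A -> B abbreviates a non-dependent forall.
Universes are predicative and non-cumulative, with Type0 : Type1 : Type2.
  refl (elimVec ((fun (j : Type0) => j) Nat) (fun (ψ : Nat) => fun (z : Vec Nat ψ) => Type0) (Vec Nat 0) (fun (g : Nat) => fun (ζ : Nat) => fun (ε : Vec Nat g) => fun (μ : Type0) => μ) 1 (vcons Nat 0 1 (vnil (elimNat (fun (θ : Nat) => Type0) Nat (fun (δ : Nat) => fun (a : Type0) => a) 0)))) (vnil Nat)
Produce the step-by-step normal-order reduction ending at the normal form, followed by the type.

reduction (normal order):
  refl (elimVec ((fun (j : Type0) => j) Nat) (fun (ψ : Nat) => fun (z : Vec Nat ψ) => Type0) (Vec Nat 0) (fun (g : Nat) => fun (ζ : Nat) => fun (ε : Vec Nat g) => fun (μ : Type0) => μ) 1 (vcons Nat 0 1 (vnil (elimNat (fun (θ : Nat) => Type0) Nat (fun (δ : Nat) => fun (a : Type0) => a) 0)))) (vnil Nat)
  ~> refl ((fun (j : Nat) => fun (ψ : Nat) => fun (z : Vec Nat j) => fun (g : Type0) => g) 0 1 (vnil (elimNat (fun (ζ : Nat) => Type0) Nat (fun (ε : Nat) => fun (μ : Type0) => μ) 0)) (elimVec ((fun (θ : Type0) => θ) Nat) (fun (δ : Nat) => fun (a : Vec Nat δ) => Type0) (Vec Nat 0) (fun (γ : Nat) => fun (ν : Nat) => fun (d : Vec Nat γ) => fun (ω : Type0) => ω) 0 (vnil (elimNat (fun (β : Nat) => Type0) Nat (fun (α : Nat) => fun (η : Type0) => η) 0)))) (vnil Nat)
  ~> refl ((fun (j : Nat) => fun (ψ : Vec Nat 0) => fun (z : Type0) => z) 1 (vnil (elimNat (fun (g : Nat) => Type0) Nat (fun (ζ : Nat) => fun (ε : Type0) => ε) 0)) (elimVec ((fun (μ : Type0) => μ) Nat) (fun (θ : Nat) => fun (δ : Vec Nat θ) => Type0) (Vec Nat 0) (fun (a : Nat) => fun (γ : Nat) => fun (ν : Vec Nat a) => fun (d : Type0) => d) 0 (vnil (elimNat (fun (ω : Nat) => Type0) Nat (fun (β : Nat) => fun (α : Type0) => α) 0)))) (vnil Nat)
  ~> refl ((fun (j : Vec Nat 0) => fun (ψ : Type0) => ψ) (vnil (elimNat (fun (z : Nat) => Type0) Nat (fun (g : Nat) => fun (ζ : Type0) => ζ) 0)) (elimVec ((fun (ε : Type0) => ε) Nat) (fun (μ : Nat) => fun (θ : Vec Nat μ) => Type0) (Vec Nat 0) (fun (δ : Nat) => fun (a : Nat) => fun (γ : Vec Nat δ) => fun (ν : Type0) => ν) 0 (vnil (elimNat (fun (d : Nat) => Type0) Nat (fun (ω : Nat) => fun (β : Type0) => β) 0)))) (vnil Nat)
  ~> refl ((fun (j : Type0) => j) (elimVec ((fun (ψ : Type0) => ψ) Nat) (fun (z : Nat) => fun (g : Vec Nat z) => Type0) (Vec Nat 0) (fun (ζ : Nat) => fun (ε : Nat) => fun (μ : Vec Nat ζ) => fun (θ : Type0) => θ) 0 (vnil (elimNat (fun (δ : Nat) => Type0) Nat (fun (a : Nat) => fun (γ : Type0) => γ) 0)))) (vnil Nat)
  ~> refl (elimVec ((fun (j : Type0) => j) Nat) (fun (ψ : Nat) => fun (z : Vec Nat ψ) => Type0) (Vec Nat 0) (fun (g : Nat) => fun (ζ : Nat) => fun (ε : Vec Nat g) => fun (μ : Type0) => μ) 0 (vnil (elimNat (fun (θ : Nat) => Type0) Nat (fun (δ : Nat) => fun (a : Type0) => a) 0))) (vnil Nat)
  ~> refl (Vec Nat 0) (vnil Nat)
type:
  Eq (Vec Nat 0) (vnil Nat) (vnil Nat)


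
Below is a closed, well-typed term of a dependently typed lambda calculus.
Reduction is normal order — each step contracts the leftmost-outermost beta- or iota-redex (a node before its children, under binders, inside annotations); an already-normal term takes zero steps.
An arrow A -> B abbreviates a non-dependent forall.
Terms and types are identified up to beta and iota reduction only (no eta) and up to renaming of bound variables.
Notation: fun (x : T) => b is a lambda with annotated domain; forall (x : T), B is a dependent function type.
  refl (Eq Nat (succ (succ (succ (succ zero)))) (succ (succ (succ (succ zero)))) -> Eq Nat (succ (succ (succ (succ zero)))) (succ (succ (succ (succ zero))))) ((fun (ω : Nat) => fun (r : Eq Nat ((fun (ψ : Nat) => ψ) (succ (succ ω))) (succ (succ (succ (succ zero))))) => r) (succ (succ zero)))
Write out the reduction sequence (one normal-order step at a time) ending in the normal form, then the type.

normal-order reduction sequence:
  refl (Eq Nat (succ (succ (succ (succ zero)))) (succ (succ (succ (succ zero)))) -> Eq Nat (succ (succ (succ (succ zero)))) (succ (succ (succ (succ zero))))) ((fun (ω : Nat) => fun (r : Eq Nat ((fun (ψ : Nat) => ψ) (succ (succ ω))) (succ (succ (succ (succ zero))))) => r) (succ (succ zero)))
  ~> refl (Eq Nat (succ (succ (succ (succ zero)))) (succ (succ (succ (succ zero)))) -> Eq Nat (succ (succ (succ (succ zero)))) (succ (succ (succ (succ zero))))) (fun (ω : Eq Nat ((fun (r : Nat) => r) (succ (succ (succ (succ zero))))) (succ (succ (succ (succ zero))))) => ω)
  ~> refl (Eq Nat (succ (succ (succ (succ zero)))) (succ (succ (succ (succ zero)))) -> Eq Nat (succ (succ (succ (succ zero)))) (succ (succ (succ (succ zero))))) (fun (ω : Eq Nat (succ (succ (succ (succ zero)))) (succ (succ (succ (succ zero))))) => ω)
inferred type:
  Eq (Eq Nat (succ (succ (succ (succ zero)))) (succ (succ (succ (succ zero)))) -> Eq Nat (succ (succ (succ (succ zero)))) (succ (succ (succ (succ zero))))) (fun (ω : Eq Nat (succ (succ (succ (succ zero)))) (succ (succ (succ (succ zero))))) => ω) (fun (r : Eq Nat (succ (succ (succ (succ zero)))) (succ (succ (succ (succ zero))))) => r)


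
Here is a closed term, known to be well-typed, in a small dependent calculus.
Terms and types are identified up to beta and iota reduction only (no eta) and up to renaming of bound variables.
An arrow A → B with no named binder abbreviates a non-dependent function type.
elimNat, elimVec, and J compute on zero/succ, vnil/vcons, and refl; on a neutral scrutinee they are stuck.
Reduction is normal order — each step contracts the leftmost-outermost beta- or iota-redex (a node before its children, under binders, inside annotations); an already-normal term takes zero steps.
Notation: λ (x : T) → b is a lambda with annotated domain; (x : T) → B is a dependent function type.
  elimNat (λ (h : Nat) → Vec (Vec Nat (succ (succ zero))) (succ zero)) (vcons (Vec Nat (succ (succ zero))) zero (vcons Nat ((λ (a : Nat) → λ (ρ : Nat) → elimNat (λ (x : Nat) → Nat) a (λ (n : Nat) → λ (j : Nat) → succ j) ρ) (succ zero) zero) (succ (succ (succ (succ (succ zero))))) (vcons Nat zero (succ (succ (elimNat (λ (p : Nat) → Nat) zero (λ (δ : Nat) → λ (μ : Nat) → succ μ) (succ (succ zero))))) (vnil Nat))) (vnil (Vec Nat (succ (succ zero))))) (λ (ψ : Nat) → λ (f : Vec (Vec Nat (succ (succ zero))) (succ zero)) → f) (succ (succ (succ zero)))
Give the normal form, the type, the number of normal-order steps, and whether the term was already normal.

normal form:
  vcons (Vec Nat (succ (succ zero))) zero (vcons Nat (succ zero) (succ (succ (succ (succ (succ zero))))) (vcons Nat zero (succ (succ (succ (succ zero)))) (vnil Nat))) (vnil (Vec Nat (succ (succ zero))))
type:
  Vec (Vec Nat (succ (succ zero))) (succ zero)
steps to reach normal form (normal order): 20
term was already normal: no
first redex: an elimNat iota-redex
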